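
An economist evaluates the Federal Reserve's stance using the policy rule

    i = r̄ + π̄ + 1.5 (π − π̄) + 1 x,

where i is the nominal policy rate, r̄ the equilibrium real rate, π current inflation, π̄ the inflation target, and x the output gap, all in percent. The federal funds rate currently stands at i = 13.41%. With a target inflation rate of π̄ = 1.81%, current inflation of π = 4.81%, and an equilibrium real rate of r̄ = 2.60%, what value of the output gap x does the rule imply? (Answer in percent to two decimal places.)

4.50%

1 x = 13.41 − 2.60 − 1.81 − 1.5 × (4.81 − 1.81) = 4.5
x = 4.5 / 1 = 4.50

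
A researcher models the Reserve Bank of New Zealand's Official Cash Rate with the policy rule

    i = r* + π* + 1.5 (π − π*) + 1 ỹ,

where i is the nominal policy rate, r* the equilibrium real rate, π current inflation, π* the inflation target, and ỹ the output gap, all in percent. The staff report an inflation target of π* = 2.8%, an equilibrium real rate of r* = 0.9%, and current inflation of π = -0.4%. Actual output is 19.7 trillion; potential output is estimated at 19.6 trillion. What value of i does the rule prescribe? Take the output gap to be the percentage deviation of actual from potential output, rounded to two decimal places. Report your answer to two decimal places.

-0.59%

Output gap = 100 × (19.7 − 19.6) / 19.6 = 0.51%.
i = 0.90 + 2.80 + 1.5 × (-0.40 − 2.80) + 1 × 0.51
   = 0.90 + 2.8 − 4.8 + 0.51 = -0.59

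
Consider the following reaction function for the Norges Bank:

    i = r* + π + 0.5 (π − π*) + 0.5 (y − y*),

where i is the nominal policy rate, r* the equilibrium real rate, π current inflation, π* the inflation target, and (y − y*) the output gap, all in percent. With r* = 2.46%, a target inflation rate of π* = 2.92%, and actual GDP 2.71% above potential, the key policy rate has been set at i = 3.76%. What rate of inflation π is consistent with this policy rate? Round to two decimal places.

Output 2.71% above potential → (y − y*) = 2.71.
Collecting π: i = r* + (1 + 0.5) π − 0.5 π* + 0.5 (y − y*)
1.5 π = 3.76 − 2.46 + 0.5 × 2.92 − 0.5 × 2.71 = 1.405
π = 1.405 / 1.5 = 0.94

0.94%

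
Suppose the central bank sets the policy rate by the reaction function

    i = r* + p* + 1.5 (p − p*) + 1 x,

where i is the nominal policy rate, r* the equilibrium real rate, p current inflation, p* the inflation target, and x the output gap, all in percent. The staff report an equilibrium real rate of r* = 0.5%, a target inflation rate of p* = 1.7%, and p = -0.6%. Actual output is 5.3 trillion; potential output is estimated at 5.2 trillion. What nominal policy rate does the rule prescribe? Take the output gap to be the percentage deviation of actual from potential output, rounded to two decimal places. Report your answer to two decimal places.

Output gap = 100 × (5.3 − 5.2) / 5.2 = 1.92%.
i = 0.50 + 1.70 + 1.5 × (-0.60 − 1.70) + 1 × 1.92
   = 0.50 + 1.7 − 3.45 + 1.92 = 0.67

0.67%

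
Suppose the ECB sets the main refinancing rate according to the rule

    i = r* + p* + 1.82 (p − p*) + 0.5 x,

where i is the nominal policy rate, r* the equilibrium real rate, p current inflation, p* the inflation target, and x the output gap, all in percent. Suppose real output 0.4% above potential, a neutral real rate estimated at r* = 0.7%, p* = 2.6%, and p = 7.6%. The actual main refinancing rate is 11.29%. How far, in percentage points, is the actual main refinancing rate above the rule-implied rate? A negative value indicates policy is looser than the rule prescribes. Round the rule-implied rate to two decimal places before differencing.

Output 0.4% above potential → x = 0.4.
i = 0.7 + 2.6 + 1.82 × (7.6 − 2.6) + 0.5 × 0.4
   = 0.7 + 2.6 + 9.1 + 0.2 = 12.60
Deviation = 11.29 − 12.60 = -1.31 pp.

-1.31 pp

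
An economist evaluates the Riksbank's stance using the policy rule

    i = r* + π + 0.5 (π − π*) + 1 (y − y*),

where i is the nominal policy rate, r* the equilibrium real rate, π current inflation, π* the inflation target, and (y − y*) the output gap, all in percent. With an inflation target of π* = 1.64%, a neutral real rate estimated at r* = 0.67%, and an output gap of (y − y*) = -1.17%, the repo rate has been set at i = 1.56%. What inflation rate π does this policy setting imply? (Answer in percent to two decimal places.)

Collecting π: i = r* + (1 + 0.5) π − 0.5 π* + 1 (y − y*)
1.5 π = 1.56 − 0.67 + 0.5 × 1.64 − 1 × (-1.17) = 2.88
π = 2.88 / 1.5 = 1.92

1.92%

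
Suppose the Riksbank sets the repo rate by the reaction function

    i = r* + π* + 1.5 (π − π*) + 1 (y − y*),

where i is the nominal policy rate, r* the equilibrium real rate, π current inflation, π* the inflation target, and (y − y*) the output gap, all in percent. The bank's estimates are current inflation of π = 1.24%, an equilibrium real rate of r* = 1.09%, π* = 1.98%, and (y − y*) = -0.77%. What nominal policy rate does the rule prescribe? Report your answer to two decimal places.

i = 1.09 + 1.98 + 1.5 × (1.24 − 1.98) + 1 × (-0.77)
   = 1.09 + 1.98 − 1.11 − 0.77 = 1.19

1.19%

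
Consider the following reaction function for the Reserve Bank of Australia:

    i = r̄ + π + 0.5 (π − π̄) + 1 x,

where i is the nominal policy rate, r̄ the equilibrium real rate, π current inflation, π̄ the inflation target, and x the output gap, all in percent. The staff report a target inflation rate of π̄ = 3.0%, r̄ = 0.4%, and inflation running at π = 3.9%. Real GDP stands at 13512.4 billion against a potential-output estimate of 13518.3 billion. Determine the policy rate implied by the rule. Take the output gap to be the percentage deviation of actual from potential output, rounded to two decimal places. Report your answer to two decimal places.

Output gap = 100 × (13512.4 − 13518.3) / 13518.3 = -0.04%.
i = 0.40 + 3.90 + 0.5 × (3.90 − 3.00) + 1 × (-0.04)
   = 0.40 + 3.9 + 0.45 − 0.04 = 4.71

4.71%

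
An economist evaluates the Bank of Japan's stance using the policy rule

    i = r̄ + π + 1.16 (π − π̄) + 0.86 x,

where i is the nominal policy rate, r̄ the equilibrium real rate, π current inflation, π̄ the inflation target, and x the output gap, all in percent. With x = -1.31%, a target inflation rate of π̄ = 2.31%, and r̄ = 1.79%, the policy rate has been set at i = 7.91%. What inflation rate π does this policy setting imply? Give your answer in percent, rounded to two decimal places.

4.60%

Collecting π: i = r̄ + (1 + 1.16) π − 1.16 π̄ + 0.86 x
2.16 π = 7.91 − 1.79 + 1.16 × 2.31 − 0.86 × (-1.31) = 9.9262
π = 9.9262 / 2.16 = 4.60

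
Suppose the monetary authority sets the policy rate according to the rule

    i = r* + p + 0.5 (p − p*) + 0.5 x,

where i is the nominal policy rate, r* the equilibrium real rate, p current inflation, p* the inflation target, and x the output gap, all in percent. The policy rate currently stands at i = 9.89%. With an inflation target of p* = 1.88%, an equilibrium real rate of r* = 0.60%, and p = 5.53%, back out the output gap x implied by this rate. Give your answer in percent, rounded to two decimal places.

3.87%

0.5 x = 9.89 − 0.60 − 5.53 − 0.5 × (5.53 − 1.88) = 1.935
x = 1.935 / 0.5 = 3.87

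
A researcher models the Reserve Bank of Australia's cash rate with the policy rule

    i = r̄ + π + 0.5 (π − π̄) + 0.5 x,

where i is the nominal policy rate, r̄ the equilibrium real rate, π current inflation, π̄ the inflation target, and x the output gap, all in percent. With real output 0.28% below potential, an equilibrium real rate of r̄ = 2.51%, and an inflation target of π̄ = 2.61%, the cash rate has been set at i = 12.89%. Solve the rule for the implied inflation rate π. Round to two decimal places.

Output 0.28% below potential → x = -0.28.
Collecting π: i = r̄ + (1 + 0.5) π − 0.5 π̄ + 0.5 x
1.5 π = 12.89 − 2.51 + 0.5 × 2.61 − 0.5 × (-0.28) = 11.825
π = 11.825 / 1.5 = 7.88

7.88%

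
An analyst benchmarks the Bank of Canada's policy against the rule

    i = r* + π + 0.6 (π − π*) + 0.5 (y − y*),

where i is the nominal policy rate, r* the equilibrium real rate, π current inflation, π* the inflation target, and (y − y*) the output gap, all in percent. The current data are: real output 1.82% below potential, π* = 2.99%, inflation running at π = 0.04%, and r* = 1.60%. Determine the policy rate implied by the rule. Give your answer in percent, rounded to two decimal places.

-1.04%

Output 1.82% below potential → (y − y*) = -1.82.
i = 1.60 + 0.04 + 0.6 × (0.04 − 2.99) + 0.5 × (-1.82)
   = 1.60 + 0.04 − 1.77 − 0.91 = -1.04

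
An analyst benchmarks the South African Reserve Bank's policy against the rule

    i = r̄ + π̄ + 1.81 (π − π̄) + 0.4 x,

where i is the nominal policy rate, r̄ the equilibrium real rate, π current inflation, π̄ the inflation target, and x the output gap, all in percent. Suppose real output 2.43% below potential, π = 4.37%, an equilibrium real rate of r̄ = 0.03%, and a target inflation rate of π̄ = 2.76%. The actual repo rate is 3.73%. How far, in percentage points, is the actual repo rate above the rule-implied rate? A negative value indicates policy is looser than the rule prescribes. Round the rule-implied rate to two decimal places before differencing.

Output 2.43% below potential → x = -2.43.
i = 0.03 + 2.76 + 1.81 × (4.37 − 2.76) + 0.4 × (-2.43)
   = 0.03 + 2.76 + 2.9141 − 0.972 = 4.73
Deviation = 3.73 − 4.73 = -1.00 pp.

-1.00 pp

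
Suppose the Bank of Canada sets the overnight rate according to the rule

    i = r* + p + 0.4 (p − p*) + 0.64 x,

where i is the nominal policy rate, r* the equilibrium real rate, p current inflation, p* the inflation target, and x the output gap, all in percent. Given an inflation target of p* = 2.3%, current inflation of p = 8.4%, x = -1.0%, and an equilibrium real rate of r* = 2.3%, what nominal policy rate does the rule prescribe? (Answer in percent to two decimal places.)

12.50%

i = 2.3 + 8.4 + 0.4 × (8.4 − 2.3) + 0.64 × (-1.0)
   = 2.3 + 8.4 + 2.44 − 0.64 = 12.50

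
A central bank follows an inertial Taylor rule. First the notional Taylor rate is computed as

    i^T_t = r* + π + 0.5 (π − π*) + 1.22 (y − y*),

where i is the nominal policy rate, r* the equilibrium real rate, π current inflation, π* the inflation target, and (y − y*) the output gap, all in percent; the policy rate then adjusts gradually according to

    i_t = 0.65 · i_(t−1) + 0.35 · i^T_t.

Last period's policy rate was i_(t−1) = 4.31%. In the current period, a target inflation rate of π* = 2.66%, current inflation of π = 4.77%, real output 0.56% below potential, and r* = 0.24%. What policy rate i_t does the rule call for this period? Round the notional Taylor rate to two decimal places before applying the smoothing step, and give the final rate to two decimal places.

4.68%

Output 0.56% below potential → (y − y*) = -0.56.
i^T_t = 0.24 + 4.77 + 0.5 × (4.77 − 2.66) + 1.22 × (-0.56)
   = 0.24 + 4.77 + 1.055 − 0.6832 = 5.38
i_t = 0.65 × 4.31 + 0.35 × 5.38 = 2.8015 + 1.883 = 4.68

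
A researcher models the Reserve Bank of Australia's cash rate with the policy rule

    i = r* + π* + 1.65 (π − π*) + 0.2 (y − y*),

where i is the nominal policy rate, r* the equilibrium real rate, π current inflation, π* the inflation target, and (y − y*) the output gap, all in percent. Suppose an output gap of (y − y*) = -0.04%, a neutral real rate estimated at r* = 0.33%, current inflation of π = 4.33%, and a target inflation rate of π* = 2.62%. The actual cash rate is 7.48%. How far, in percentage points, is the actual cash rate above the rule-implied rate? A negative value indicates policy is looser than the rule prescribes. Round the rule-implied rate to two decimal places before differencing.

i = 0.33 + 2.62 + 1.65 × (4.33 − 2.62) + 0.2 × (-0.04)
   = 0.33 + 2.62 + 2.8215 − 0.008 = 5.76
Deviation = 7.48 − 5.76 = 1.72 pp.

1.72 pp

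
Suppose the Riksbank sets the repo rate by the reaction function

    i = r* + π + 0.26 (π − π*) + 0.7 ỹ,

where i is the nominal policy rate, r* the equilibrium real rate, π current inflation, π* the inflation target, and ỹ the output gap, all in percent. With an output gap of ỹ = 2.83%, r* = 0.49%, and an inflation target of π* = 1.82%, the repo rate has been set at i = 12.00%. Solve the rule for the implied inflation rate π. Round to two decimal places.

Collecting π: i = r* + (1 + 0.26) π − 0.26 π* + 0.7 ỹ
1.26 π = 12.00 − 0.49 + 0.26 × 1.82 − 0.7 × 2.83 = 10.0022
π = 10.0022 / 1.26 = 7.94

7.94%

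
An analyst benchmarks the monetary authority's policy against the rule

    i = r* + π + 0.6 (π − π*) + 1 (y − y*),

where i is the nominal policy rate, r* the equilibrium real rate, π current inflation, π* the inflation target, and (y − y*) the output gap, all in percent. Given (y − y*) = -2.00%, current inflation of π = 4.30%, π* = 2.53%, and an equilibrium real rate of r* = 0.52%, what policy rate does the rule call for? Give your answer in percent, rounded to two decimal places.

i = 0.52 + 4.30 + 0.6 × (4.30 − 2.53) + 1 × (-2.00)
   = 0.52 + 4.3 + 1.062 − 2 = 3.88

3.88%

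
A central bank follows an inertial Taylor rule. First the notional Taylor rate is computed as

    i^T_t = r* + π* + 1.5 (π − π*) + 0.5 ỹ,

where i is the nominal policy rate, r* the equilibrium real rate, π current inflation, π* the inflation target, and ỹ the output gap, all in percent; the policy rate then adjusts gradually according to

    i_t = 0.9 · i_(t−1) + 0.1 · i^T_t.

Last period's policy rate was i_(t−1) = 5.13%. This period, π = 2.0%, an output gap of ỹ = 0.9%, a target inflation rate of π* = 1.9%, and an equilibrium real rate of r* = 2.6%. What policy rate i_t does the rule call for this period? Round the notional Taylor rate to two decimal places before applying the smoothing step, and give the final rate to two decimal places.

5.13%

i^T_t = 2.6 + 1.9 + 1.5 × (2.0 − 1.9) + 0.5 × 0.9
   = 2.6 + 1.9 + 0.15 + 0.45 = 5.10
i_t = 0.9 × 5.13 + 0.1 × 5.10 = 4.617 + 0.51 = 5.13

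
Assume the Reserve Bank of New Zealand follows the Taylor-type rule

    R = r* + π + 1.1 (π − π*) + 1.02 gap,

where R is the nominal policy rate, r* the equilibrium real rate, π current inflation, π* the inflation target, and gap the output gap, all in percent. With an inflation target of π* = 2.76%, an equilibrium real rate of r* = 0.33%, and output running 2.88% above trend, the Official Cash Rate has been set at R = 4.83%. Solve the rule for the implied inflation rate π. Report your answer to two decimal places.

Output 2.88% above potential → gap = 2.88.
Collecting π: R = r* + (1 + 1.1) π − 1.1 π* + 1.02 gap
2.1 π = 4.83 − 0.33 + 1.1 × 2.76 − 1.02 × 2.88 = 4.5984
π = 4.5984 / 2.1 = 2.19

2.19%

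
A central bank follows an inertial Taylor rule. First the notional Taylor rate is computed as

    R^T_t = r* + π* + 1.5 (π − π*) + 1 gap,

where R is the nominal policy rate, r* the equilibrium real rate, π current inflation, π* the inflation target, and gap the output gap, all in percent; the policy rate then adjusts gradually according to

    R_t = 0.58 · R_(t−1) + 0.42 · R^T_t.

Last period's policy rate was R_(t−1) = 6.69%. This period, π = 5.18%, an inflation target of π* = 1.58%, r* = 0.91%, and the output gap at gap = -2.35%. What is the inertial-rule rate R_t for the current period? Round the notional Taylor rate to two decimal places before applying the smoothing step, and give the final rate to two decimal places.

6.21%

R^T_t = 0.91 + 1.58 + 1.5 × (5.18 − 1.58) + 1 × (-2.35)
   = 0.91 + 1.58 + 5.4 − 2.35 = 5.54
R_t = 0.58 × 6.69 + 0.42 × 5.54 = 3.8802 + 2.3268 = 6.21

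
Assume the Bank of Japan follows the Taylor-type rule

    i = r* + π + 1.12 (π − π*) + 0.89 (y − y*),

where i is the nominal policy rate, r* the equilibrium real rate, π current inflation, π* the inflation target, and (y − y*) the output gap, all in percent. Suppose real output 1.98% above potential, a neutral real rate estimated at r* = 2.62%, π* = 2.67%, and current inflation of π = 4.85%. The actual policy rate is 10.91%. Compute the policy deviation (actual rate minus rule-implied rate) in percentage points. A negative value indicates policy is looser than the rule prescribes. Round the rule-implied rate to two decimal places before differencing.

-0.76 pp

Output 1.98% above potential → (y − y*) = 1.98.
i = 2.62 + 4.85 + 1.12 × (4.85 − 2.67) + 0.89 × 1.98
   = 2.62 + 4.85 + 2.4416 + 1.7622 = 11.67
Deviation = 10.91 − 11.67 = -0.76 pp.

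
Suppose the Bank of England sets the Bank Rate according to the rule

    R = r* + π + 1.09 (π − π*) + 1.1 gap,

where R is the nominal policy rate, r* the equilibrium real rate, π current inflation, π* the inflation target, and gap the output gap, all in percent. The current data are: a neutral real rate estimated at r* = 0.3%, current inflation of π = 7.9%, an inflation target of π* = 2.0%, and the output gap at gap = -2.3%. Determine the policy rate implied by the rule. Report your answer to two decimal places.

12.10%

R = 0.3 + 7.9 + 1.09 × (7.9 − 2.0) + 1.1 × (-2.3)
   = 0.3 + 7.9 + 6.431 − 2.53 = 12.10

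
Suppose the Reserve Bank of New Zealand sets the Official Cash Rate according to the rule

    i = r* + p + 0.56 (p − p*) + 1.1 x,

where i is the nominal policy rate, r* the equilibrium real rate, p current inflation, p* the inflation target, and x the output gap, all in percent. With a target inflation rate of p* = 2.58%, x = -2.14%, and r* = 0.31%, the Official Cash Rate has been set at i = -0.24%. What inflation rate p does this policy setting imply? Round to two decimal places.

Collecting p: i = r* + (1 + 0.56) p − 0.56 p* + 1.1 x
1.56 p = -0.24 − 0.31 + 0.56 × 2.58 − 1.1 × (-2.14) = 3.2488
p = 3.2488 / 1.56 = 2.08

2.08%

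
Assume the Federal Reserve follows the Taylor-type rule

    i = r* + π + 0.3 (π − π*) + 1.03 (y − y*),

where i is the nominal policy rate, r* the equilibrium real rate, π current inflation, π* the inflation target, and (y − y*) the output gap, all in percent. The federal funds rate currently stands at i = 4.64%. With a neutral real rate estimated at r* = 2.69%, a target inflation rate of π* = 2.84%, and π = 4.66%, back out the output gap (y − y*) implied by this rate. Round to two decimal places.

-3.16%

1.03 (y − y*) = 4.64 − 2.69 − 4.66 − 0.3 × (4.66 − 2.84) = -3.256
(y − y*) = -3.256 / 1.03 = -3.16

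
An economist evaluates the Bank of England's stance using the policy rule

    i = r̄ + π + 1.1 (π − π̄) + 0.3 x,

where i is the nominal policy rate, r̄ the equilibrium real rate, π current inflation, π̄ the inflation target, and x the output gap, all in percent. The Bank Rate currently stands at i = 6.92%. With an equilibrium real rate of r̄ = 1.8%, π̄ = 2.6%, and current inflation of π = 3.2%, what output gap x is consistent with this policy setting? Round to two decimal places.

4.20%

0.3 x = 6.92 − 1.8 − 3.2 − 1.1 × (3.2 − 2.6) = 1.26
x = 1.26 / 0.3 = 4.20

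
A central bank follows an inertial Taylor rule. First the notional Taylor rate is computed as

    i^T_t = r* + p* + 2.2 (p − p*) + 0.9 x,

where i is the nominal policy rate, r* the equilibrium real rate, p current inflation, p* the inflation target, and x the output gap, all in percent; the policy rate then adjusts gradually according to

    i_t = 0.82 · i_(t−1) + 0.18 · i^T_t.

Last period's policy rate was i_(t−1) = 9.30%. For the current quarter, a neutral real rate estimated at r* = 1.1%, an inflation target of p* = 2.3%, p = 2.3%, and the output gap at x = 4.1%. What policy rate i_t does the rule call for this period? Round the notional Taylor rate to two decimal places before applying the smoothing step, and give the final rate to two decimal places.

i^T_t = 1.1 + 2.3 + 2.2 × (2.3 − 2.3) + 0.9 × 4.1
   = 1.1 + 2.3 + 0 + 3.69 = 7.09
i_t = 0.82 × 9.30 + 0.18 × 7.09 = 7.626 + 1.2762 = 8.90

8.90%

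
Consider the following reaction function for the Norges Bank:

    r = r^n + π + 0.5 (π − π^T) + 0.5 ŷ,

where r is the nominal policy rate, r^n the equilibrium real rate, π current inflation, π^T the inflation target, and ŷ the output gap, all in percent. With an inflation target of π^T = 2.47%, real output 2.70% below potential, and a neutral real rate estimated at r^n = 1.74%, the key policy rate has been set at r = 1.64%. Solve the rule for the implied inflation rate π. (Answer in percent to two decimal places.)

1.66%

Output 2.70% below potential → ŷ = -2.70.
Collecting π: r = r^n + (1 + 0.5) π − 0.5 π^T + 0.5 ŷ
1.5 π = 1.64 − 1.74 + 0.5 × 2.47 − 0.5 × (-2.70) = 2.485
π = 2.485 / 1.5 = 1.66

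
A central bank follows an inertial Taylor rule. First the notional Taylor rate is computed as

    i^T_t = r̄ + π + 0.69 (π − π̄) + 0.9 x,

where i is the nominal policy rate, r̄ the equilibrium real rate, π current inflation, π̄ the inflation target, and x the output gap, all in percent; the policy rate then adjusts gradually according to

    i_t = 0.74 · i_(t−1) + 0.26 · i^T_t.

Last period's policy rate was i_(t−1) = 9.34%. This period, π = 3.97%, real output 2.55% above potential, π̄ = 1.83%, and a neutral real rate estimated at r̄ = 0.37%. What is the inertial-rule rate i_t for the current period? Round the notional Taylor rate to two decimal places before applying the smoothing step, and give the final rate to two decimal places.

Output 2.55% above potential → x = 2.55.
i^T_t = 0.37 + 3.97 + 0.69 × (3.97 − 1.83) + 0.9 × 2.55
   = 0.37 + 3.97 + 1.4766 + 2.295 = 8.11
i_t = 0.74 × 9.34 + 0.26 × 8.11 = 6.9116 + 2.1086 = 9.02

9.02%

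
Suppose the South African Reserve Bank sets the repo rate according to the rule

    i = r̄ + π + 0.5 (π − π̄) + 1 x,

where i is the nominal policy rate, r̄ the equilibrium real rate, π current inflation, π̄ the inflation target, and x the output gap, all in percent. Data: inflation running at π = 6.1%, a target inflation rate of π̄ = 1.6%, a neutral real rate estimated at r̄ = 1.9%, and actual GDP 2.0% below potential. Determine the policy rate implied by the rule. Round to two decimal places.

Output 2.0% below potential → x = -2.0.
i = 1.9 + 6.1 + 0.5 × (6.1 − 1.6) + 1 × (-2.0)
   = 1.9 + 6.1 + 2.25 − 2 = 8.25

8.25%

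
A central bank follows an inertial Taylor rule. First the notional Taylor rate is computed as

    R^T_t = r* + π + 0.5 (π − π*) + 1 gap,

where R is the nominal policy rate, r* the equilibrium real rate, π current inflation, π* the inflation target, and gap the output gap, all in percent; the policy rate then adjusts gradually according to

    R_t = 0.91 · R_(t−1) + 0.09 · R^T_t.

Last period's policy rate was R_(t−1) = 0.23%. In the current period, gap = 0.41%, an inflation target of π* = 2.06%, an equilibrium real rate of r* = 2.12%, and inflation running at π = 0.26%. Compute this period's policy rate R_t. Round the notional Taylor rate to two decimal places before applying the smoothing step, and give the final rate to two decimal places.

0.38%

R^T_t = 2.12 + 0.26 + 0.5 × (0.26 − 2.06) + 1 × 0.41
   = 2.12 + 0.26 − 0.9 + 0.41 = 1.89
R_t = 0.91 × 0.23 + 0.09 × 1.89 = 0.2093 + 0.1701 = 0.38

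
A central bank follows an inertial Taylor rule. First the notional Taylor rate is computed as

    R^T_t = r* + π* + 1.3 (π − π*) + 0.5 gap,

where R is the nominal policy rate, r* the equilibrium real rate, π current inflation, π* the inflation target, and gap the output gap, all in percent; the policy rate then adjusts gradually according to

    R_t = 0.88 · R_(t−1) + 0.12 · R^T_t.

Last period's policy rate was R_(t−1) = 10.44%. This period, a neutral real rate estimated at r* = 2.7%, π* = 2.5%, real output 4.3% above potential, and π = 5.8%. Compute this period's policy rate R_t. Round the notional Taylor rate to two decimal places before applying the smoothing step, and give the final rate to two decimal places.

10.58%

Output 4.3% above potential → gap = 4.3.
R^T_t = 2.7 + 2.5 + 1.3 × (5.8 − 2.5) + 0.5 × 4.3
   = 2.7 + 2.5 + 4.29 + 2.15 = 11.64
R_t = 0.88 × 10.44 + 0.12 × 11.64 = 9.1872 + 1.3968 = 10.58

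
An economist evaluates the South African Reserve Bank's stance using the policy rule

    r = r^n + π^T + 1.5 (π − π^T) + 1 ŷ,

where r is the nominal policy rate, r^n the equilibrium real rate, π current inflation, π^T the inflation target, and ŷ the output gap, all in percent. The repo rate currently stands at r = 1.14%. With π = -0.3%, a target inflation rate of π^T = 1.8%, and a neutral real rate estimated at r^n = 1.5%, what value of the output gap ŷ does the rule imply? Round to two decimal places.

1 ŷ = 1.14 − 1.5 − 1.8 − 1.5 × ((-0.3) − 1.8) = 0.99
ŷ = 0.99 / 1 = 0.99

0.99%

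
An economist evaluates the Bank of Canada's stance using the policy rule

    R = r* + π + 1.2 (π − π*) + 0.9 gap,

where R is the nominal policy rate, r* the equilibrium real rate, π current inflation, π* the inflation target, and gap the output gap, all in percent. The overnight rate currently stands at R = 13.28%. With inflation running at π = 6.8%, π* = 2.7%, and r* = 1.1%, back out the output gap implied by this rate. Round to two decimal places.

0.51%

0.9 gap = 13.28 − 1.1 − 6.8 − 1.2 × (6.8 − 2.7) = 0.46
gap = 0.46 / 0.9 = 0.51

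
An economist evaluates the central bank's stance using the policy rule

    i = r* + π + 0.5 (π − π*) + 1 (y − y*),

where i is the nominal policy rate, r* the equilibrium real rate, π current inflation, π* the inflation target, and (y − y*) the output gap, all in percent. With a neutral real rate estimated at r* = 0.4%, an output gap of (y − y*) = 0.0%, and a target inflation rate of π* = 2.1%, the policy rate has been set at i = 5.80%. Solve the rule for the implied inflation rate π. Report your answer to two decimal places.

Collecting π: i = r* + (1 + 0.5) π − 0.5 π* + 1 (y − y*)
1.5 π = 5.80 − 0.4 + 0.5 × 2.1 − 1 × 0.0 = 6.45
π = 6.45 / 1.5 = 4.30

4.30%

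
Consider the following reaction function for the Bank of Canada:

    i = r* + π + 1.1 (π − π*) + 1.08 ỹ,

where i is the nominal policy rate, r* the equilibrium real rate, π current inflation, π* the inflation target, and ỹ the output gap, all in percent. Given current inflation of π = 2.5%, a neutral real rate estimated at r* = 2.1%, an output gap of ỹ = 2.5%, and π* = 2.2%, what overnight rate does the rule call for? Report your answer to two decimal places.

7.63%

i = 2.1 + 2.5 + 1.1 × (2.5 − 2.2) + 1.08 × 2.5
   = 2.1 + 2.5 + 0.33 + 2.7 = 7.63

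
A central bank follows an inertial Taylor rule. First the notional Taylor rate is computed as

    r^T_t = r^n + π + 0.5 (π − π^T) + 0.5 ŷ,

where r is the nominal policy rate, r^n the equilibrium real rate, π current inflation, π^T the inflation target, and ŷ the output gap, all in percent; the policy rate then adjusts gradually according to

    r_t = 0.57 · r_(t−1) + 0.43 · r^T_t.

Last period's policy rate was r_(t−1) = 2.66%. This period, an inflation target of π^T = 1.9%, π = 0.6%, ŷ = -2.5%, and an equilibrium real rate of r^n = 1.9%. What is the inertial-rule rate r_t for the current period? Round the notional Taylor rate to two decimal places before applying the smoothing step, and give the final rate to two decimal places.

1.77%

r^T_t = 1.9 + 0.6 + 0.5 × (0.6 − 1.9) + 0.5 × (-2.5)
   = 1.9 + 0.6 − 0.65 − 1.25 = 0.60
r_t = 0.57 × 2.66 + 0.43 × 0.60 = 1.5162 + 0.258 = 1.77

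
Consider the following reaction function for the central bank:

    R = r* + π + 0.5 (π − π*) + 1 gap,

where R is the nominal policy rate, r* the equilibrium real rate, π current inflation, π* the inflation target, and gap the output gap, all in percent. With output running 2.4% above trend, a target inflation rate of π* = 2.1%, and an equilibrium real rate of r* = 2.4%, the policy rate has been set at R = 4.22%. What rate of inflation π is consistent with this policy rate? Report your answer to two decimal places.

0.31%

Output 2.4% above potential → gap = 2.4.
Collecting π: R = r* + (1 + 0.5) π − 0.5 π* + 1 gap
1.5 π = 4.22 − 2.4 + 0.5 × 2.1 − 1 × 2.4 = 0.47
π = 0.47 / 1.5 = 0.31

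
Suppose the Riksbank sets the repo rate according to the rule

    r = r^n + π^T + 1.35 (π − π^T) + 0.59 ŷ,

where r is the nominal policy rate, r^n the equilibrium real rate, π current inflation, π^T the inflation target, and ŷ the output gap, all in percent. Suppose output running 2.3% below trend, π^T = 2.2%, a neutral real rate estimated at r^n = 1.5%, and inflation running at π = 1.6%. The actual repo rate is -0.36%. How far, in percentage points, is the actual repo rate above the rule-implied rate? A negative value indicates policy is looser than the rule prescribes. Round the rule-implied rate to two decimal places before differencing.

-1.89 pp

Output 2.3% below potential → ŷ = -2.3.
r = 1.5 + 2.2 + 1.35 × (1.6 − 2.2) + 0.59 × (-2.3)
   = 1.5 + 2.2 − 0.81 − 1.357 = 1.53
Deviation = -0.36 − 1.53 = -1.89 pp.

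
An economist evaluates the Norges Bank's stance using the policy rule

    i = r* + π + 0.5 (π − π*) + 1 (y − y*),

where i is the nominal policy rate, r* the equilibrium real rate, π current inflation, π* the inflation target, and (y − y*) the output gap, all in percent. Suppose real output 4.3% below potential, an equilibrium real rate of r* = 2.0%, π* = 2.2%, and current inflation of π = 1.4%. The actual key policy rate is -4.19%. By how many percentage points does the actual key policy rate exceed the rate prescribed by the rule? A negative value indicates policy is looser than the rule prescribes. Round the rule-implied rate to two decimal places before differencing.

Output 4.3% below potential → (y − y*) = -4.3.
i = 2.0 + 1.4 + 0.5 × (1.4 − 2.2) + 1 × (-4.3)
   = 2.0 + 1.4 − 0.4 − 4.3 = -1.30
Deviation = -4.19 − (-1.30) = -2.89 pp.

-2.89 pp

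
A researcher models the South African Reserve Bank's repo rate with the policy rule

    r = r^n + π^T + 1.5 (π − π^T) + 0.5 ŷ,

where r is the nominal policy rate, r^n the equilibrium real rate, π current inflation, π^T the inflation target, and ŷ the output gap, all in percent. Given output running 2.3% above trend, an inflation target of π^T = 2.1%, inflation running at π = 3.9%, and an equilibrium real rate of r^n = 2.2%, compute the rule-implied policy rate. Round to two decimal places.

8.15%

Output 2.3% above potential → ŷ = 2.3.
r = 2.2 + 2.1 + 1.5 × (3.9 − 2.1) + 0.5 × 2.3
   = 2.2 + 2.1 + 2.7 + 1.15 = 8.15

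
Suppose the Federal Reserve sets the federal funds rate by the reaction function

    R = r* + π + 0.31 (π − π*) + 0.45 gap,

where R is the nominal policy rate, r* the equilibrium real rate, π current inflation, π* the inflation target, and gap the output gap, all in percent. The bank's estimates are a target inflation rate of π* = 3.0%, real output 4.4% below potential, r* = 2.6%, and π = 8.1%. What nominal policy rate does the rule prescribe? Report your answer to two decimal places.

Output 4.4% below potential → gap = -4.4.
R = 2.6 + 8.1 + 0.31 × (8.1 − 3.0) + 0.45 × (-4.4)
   = 2.6 + 8.1 + 1.581 − 1.98 = 10.30

10.30%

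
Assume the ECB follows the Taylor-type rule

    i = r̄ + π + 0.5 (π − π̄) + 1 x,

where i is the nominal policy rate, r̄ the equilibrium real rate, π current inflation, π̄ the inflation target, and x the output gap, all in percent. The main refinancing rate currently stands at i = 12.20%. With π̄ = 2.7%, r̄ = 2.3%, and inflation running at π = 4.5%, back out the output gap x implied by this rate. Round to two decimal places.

4.50%

1 x = 12.20 − 2.3 − 4.5 − 0.5 × (4.5 − 2.7) = 4.5
x = 4.5 / 1 = 4.50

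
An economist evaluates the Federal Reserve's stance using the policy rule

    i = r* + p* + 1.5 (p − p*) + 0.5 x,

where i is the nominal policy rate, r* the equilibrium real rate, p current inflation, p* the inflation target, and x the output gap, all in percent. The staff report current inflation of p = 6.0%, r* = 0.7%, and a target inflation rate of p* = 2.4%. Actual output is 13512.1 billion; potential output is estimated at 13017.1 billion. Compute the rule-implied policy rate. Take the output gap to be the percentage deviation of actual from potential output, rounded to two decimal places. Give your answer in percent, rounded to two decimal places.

Output gap = 100 × (13512.1 − 13017.1) / 13017.1 = 3.80%.
i = 0.70 + 2.40 + 1.5 × (6.00 − 2.40) + 0.5 × 3.80
   = 0.70 + 2.4 + 5.4 + 1.9 = 10.40

10.40%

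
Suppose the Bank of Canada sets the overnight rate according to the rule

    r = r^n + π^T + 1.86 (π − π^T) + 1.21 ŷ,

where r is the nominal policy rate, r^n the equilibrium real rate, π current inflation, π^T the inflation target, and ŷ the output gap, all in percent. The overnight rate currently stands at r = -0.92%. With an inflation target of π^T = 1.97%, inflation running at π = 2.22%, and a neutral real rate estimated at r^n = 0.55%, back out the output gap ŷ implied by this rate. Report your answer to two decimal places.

1.21 ŷ = -0.92 − 0.55 − 1.97 − 1.86 × (2.22 − 1.97) = -3.905
ŷ = -3.905 / 1.21 = -3.23

-3.23%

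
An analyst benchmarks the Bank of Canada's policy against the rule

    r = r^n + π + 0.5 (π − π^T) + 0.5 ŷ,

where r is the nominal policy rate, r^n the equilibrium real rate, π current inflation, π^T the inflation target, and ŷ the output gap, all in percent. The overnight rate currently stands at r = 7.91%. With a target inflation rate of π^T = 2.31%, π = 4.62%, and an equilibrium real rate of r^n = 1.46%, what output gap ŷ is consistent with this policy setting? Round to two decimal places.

0.5 ŷ = 7.91 − 1.46 − 4.62 − 0.5 × (4.62 − 2.31) = 0.675
ŷ = 0.675 / 0.5 = 1.35

1.35%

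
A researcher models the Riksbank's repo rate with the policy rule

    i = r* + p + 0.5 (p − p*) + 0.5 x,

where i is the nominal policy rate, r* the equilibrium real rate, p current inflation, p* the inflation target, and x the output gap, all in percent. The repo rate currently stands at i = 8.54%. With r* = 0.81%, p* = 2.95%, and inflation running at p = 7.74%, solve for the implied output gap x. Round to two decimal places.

0.5 x = 8.54 − 0.81 − 7.74 − 0.5 × (7.74 − 2.95) = -2.405
x = -2.405 / 0.5 = -4.81

-4.81%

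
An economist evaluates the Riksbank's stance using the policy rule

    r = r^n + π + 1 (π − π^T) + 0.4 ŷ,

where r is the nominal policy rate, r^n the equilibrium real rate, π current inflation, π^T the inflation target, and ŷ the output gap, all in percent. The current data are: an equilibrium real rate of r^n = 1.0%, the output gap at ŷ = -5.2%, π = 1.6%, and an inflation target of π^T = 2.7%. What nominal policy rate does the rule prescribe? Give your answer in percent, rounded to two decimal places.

r = 1.0 + 1.6 + 1 × (1.6 − 2.7) + 0.4 × (-5.2)
   = 1.0 + 1.6 − 1.1 − 2.08 = -0.58

-0.58%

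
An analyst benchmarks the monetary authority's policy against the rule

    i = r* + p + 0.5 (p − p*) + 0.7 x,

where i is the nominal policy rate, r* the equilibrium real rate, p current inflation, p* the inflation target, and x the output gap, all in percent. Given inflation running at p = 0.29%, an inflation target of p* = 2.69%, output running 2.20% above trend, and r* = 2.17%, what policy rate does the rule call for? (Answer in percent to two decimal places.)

Output 2.20% above potential → x = 2.20.
i = 2.17 + 0.29 + 0.5 × (0.29 − 2.69) + 0.7 × 2.20
   = 2.17 + 0.29 − 1.2 + 1.54 = 2.80

2.80%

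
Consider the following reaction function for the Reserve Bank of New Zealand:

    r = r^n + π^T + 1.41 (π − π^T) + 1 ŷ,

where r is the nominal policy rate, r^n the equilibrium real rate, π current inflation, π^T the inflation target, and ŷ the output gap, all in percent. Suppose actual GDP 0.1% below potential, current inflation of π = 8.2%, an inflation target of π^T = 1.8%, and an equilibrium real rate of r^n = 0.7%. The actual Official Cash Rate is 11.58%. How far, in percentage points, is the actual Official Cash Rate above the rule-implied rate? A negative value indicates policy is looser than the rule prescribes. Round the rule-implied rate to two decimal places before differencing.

Output 0.1% below potential → ŷ = -0.1.
r = 0.7 + 1.8 + 1.41 × (8.2 − 1.8) + 1 × (-0.1)
   = 0.7 + 1.8 + 9.024 − 0.1 = 11.42
Deviation = 11.58 − 11.42 = 0.16 pp.

0.16 pp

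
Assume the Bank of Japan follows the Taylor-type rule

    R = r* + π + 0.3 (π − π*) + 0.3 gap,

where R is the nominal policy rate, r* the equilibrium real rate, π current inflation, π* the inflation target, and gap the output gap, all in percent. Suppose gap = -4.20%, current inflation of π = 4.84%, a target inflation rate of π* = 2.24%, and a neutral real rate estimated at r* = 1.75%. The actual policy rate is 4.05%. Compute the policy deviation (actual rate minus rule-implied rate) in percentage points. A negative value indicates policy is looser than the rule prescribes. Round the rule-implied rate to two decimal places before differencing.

R = 1.75 + 4.84 + 0.3 × (4.84 − 2.24) + 0.3 × (-4.20)
   = 1.75 + 4.84 + 0.78 − 1.26 = 6.11
Deviation = 4.05 − 6.11 = -2.06 pp.

-2.06 pp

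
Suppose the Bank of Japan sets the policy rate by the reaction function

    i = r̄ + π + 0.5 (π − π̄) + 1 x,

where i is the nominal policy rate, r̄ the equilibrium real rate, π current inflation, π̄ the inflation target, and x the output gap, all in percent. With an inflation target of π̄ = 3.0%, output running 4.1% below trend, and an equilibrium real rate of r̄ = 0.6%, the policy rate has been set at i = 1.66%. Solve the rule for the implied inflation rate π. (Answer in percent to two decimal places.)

4.44%

Output 4.1% below potential → x = -4.1.
Collecting π: i = r̄ + (1 + 0.5) π − 0.5 π̄ + 1 x
1.5 π = 1.66 − 0.6 + 0.5 × 3.0 − 1 × (-4.1) = 6.66
π = 6.66 / 1.5 = 4.44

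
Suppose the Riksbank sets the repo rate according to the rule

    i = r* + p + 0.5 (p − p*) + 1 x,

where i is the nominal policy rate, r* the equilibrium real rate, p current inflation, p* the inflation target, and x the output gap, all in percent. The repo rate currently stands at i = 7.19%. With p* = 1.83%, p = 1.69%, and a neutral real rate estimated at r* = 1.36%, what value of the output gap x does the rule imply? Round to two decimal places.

4.21%

1 x = 7.19 − 1.36 − 1.69 − 0.5 × (1.69 − 1.83) = 4.21
x = 4.21 / 1 = 4.21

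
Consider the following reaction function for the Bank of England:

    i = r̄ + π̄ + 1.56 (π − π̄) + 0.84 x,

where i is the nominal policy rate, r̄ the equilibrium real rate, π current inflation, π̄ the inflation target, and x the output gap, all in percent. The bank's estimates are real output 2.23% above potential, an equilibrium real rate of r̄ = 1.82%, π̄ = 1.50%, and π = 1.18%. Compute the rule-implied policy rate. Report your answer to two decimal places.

Output 2.23% above potential → x = 2.23.
i = 1.82 + 1.50 + 1.56 × (1.18 − 1.50) + 0.84 × 2.23
   = 1.82 + 1.5 − 0.4992 + 1.8732 = 4.69

4.69%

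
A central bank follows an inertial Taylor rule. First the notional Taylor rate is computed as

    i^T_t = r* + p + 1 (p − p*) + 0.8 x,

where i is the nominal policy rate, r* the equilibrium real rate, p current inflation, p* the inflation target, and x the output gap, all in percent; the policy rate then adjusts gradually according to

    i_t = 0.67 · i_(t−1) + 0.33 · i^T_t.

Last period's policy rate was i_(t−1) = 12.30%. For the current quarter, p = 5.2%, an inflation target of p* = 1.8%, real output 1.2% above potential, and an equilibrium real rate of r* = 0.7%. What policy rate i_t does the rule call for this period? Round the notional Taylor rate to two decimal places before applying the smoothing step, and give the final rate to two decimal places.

11.63%

Output 1.2% above potential → x = 1.2.
i^T_t = 0.7 + 5.2 + 1 × (5.2 − 1.8) + 0.8 × 1.2
   = 0.7 + 5.2 + 3.4 + 0.96 = 10.26
i_t = 0.67 × 12.30 + 0.33 × 10.26 = 8.241 + 3.3858 = 11.63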